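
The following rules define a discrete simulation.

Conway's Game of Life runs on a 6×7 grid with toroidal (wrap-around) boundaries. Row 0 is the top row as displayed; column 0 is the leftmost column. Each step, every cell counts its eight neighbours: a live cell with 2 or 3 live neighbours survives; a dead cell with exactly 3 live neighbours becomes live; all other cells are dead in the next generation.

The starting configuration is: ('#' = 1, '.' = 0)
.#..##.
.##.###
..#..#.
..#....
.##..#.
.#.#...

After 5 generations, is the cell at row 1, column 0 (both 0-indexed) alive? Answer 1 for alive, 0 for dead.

0) .#..##.
.##.###
..#..#.
..#....
.##..#.
.#.#...
1) .#....#
###...#
..#.###
..##...
.#.#...
##.#.#.
2) .....#.
..##...
....###
.#...#.
##.#...
.#..#.#
3) ..####.
...#..#
..#####
.##..#.
.#..###
.##.###
4) ##.....
......#
##....#
.#.....
.......
.#.....
5) ##.....
......#
.#....#
.#.....
.......
##.....

0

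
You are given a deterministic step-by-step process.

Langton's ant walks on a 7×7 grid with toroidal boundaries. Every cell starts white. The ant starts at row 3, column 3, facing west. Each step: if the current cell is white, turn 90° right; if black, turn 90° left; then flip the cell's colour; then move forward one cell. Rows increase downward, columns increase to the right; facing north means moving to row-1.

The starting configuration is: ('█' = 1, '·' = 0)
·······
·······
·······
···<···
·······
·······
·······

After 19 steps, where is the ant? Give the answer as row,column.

5,4

t=0: ·······
·······
·······
···<···
·······
·······
·······
t=1: ·······
·······
···^···
···█···
·······
·······
·······
t=2: ·······
·······
···█>··
···█···
·······
·······
·······
t=3: ·······
·······
···██··
···█v··
·······
·······
·······
t=4: ·······
·······
···██··
···<█··
·······
·······
·······
t=5: ·······
·······
···██··
····█··
···v···
·······
·······
t=6: ·······
·······
···██··
····█··
··<█···
·······
·······
t=7: ·······
·······
···██··
··^·█··
··██···
·······
·······
t=8: ·······
·······
···██··
··█>█··
··██···
·······
·······
t=9: ·······
·······
···██··
··███··
··█v···
·······
·······
t=10: ·······
·······
···██··
··███··
··█·>··
·······
·······
t=11: ·······
·······
···██··
··███··
··█·█··
····v··
·······
t=12: ·······
·······
···██··
··███··
··█·█··
···<█··
·······
t=13: ·······
·······
···██··
··███··
··█^█··
···██··
·······
t=14: ·······
·······
···██··
··███··
··██>··
···██··
·······
t=15: ·······
·······
···██··
··██^··
··██···
···██··
·······
t=16: ·······
·······
···██··
··█<···
··██···
···██··
·······
t=17: ·······
·······
···██··
··█····
··█v···
···██··
·······
t=18: ·······
·······
···██··
··█····
··█·>··
···██··
·······
t=19: ·······
·······
···██··
··█····
··█·█··
···█v··
·······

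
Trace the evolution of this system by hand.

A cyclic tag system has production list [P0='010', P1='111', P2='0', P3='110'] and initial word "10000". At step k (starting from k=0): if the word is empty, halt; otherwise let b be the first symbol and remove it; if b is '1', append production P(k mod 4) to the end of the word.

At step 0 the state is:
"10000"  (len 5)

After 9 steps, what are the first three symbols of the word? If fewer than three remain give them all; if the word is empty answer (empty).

(empty)

k=0  "10000"  (len 5)
k=1  "0000010"  (len 7)
k=2  "000010"  (len 6)
k=3  "00010"  (len 5)
k=4  "0010"  (len 4)
k=5  "010"  (len 3)
k=6  "10"  (len 2)
k=7  "00"  (len 2)
k=8  "0"  (len 1)
k=9  (halted — word empty)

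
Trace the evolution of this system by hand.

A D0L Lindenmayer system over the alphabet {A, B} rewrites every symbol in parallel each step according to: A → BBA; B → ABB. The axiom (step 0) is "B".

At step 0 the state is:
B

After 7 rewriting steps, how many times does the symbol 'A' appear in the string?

t=0: B
t=1: ABB
t=2: BBAABBABB
t=3: ABBABBBBABBAABBABBBBAABBABB
t=4: BBAABBABBBBAABBABBABBABBBBAABBABBBBABBAABBABBBBAABBABBABBABBBBABBAABBABBBBAABBABB
t=5: ABBABBBBABBAABBABBBBAABBABBABBABBBBABBAABBABBBBAABBABBBBAA…BBBAABBABBBBABBAABBABBBBAABBABBABBABBBBABBAABBABBBBAABBABB  (len 243)
t=6: BBAABBABBBBAABBABBABBABBBBAABBABBBBABBAABBABBBBAABBABBABBA…BBBAABBABBBBABBAABBABBBBAABBABBABBABBBBABBAABBABBBBAABBABB  (len 729)
t=7: ABBABBBBABBAABBABBBBAABBABBABBABBBBABBAABBABBBBAABBABBBBAA…BBBAABBABBBBABBAABBABBBBAABBABBABBABBBBABBAABBABBBBAABBABB  (len 2187)

729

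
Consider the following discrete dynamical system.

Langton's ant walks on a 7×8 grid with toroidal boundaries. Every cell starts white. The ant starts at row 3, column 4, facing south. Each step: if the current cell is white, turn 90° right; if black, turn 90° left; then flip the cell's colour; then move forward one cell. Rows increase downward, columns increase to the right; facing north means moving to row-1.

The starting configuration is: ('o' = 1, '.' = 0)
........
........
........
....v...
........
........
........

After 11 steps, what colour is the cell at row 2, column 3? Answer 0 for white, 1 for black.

1

[0] ........
........
........
....v...
........
........
........
[1] ........
........
........
...<o...
........
........
........
[2] ........
........
...^....
...oo...
........
........
........
[3] ........
........
...o>...
...oo...
........
........
........
[4] ........
........
...oo...
...ov...
........
........
........
[5] ........
........
...oo...
...o.>..
........
........
........
[6] ........
........
...oo...
...o.o..
.....v..
........
........
[7] ........
........
...oo...
...o.o..
....<o..
........
........
[8] ........
........
...oo...
...o^o..
....oo..
........
........
[9] ........
........
...oo...
...oo>..
....oo..
........
........
[10] ........
........
...oo^..
...oo...
....oo..
........
........
[11] ........
........
...ooo>.
...oo...
....oo..
........
........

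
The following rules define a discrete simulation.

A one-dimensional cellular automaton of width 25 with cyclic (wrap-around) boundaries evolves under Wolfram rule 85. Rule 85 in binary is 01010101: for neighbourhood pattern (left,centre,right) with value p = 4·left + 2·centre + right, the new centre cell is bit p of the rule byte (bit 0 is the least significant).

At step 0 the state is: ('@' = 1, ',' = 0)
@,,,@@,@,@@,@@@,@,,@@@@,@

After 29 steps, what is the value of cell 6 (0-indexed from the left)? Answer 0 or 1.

0

k=0  @,,,@@,@,@@,@@@,@,,@@@@,@
k=1  @@@,,@,@,,@,,,@,@@,,,,@,,
k=2  ,,@@,@,@@,@@@,@,,@@@@,@@,
k=3  @,,@,@,,@,,,@,@@,,,,@,,@@
k=4  @@,@,@@,@@@,@,,@@@@,@@,,,
k=5  ,@,@,,@,,,@,@@,,,,@,,@@@,
k=6  ,@,@@,@@@,@,,@@@@,@@,,,@@
k=7  ,@,,@,,,@,@@,,,,@,,@@@,,@
k=8  ,@@,@@@,@,,@@@@,@@,,,@@,@
k=9  ,,@,,,@,@@,,,,@,,@@@,,@,@
k=10  @,@@@,@,,@@@@,@@,,,@@,@,@
k=11  @,,,@,@@,,,,@,,@@@,,@,@,,
k=12  @@@,@,,@@@@,@@,,,@@,@,@@,
k=13  ,,@,@@,,,,@,,@@@,,@,@,,@,
k=14  @,@,,@@@@,@@,,,@@,@,@@,@@
k=15  @,@@,,,,@,,@@@,,@,@,,@,,,
k=16  @,,@@@@,@@,,,@@,@,@@,@@@,
k=17  @@,,,,@,,@@@,,@,@,,@,,,@,
k=18  ,@@@@,@@,,,@@,@,@@,@@@,@,
k=19  ,,,,@,,@@@,,@,@,,@,,,@,@@
k=20  @@@,@@,,,@@,@,@@,@@@,@,,@
k=21  ,,@,,@@@,,@,@,,@,,,@,@@,,
k=22  @,@@,,,@@,@,@@,@@@,@,,@@@
k=23  @,,@@@,,@,@,,@,,,@,@@,,,,
k=24  @@,,,@@,@,@@,@@@,@,,@@@@,
k=25  ,@@@,,@,@,,@,,,@,@@,,,,@,
k=26  ,,,@@,@,@@,@@@,@,,@@@@,@@
k=27  @@,,@,@,,@,,,@,@@,,,,@,,@
k=28  ,@@,@,@@,@@@,@,,@@@@,@@,,
k=29  ,,@,@,,@,,,@,@@,,,,@,,@@@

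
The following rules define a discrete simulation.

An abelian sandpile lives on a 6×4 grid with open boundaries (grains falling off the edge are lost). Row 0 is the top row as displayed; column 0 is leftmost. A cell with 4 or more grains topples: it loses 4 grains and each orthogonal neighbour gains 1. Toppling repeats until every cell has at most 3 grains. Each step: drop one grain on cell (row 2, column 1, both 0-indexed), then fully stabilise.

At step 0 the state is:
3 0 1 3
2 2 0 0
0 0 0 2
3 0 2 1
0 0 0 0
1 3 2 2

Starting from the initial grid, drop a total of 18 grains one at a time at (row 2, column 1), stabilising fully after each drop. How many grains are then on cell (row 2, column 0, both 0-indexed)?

3

step 0: 3 0 1 3
2 2 0 0
0 0 0 2
3 0 2 1
0 0 0 0
1 3 2 2
step 1: 3 0 1 3
2 2 0 0
0 1 0 2
3 0 2 1
0 0 0 0
1 3 2 2
step 2: 3 0 1 3
2 2 0 0
0 2 0 2
3 0 2 1
0 0 0 0
1 3 2 2
step 3: 3 0 1 3
2 2 0 0
0 3 0 2
3 0 2 1
0 0 0 0
1 3 2 2
step 4: 3 0 1 3
2 3 0 0
1 0 1 2
3 1 2 1
0 0 0 0
1 3 2 2
step 5: 3 0 1 3
2 3 0 0
1 1 1 2
3 1 2 1
0 0 0 0
1 3 2 2
step 6: 3 0 1 3
2 3 0 0
1 2 1 2
3 1 2 1
0 0 0 0
1 3 2 2
step 7: 3 0 1 3
2 3 0 0
1 3 1 2
3 1 2 1
0 0 0 0
1 3 2 2
step 8: 3 1 1 3
3 0 1 0
2 1 2 2
3 2 2 1
0 0 0 0
1 3 2 2
step 9: 3 1 1 3
3 0 1 0
2 2 2 2
3 2 2 1
0 0 0 0
1 3 2 2
step 10: 3 1 1 3
3 0 1 0
2 3 2 2
3 2 2 1
0 0 0 0
1 3 2 2
step 11: 3 1 1 3
3 1 1 0
3 0 3 2
3 3 2 1
0 0 0 0
1 3 2 2
step 12: 3 1 1 3
3 1 1 0
3 1 3 2
3 3 2 1
0 0 0 0
1 3 2 2
step 13: 3 1 1 3
3 1 1 0
3 2 3 2
3 3 2 1
0 0 0 0
1 3 2 2
step 14: 3 1 1 3
3 1 1 0
3 3 3 2
3 3 2 1
0 0 0 0
1 3 2 2
step 15: 0 2 1 3
1 3 2 0
2 3 1 3
1 2 0 2
1 1 1 0
1 3 2 2
step 16: 0 3 1 3
2 0 3 0
3 1 2 3
1 3 0 2
1 1 1 0
1 3 2 2
step 17: 0 3 1 3
2 0 3 0
3 2 2 3
1 3 0 2
1 1 1 0
1 3 2 2
step 18: 0 3 1 3
2 0 3 0
3 3 2 3
1 3 0 2
1 1 1 0
1 3 2 2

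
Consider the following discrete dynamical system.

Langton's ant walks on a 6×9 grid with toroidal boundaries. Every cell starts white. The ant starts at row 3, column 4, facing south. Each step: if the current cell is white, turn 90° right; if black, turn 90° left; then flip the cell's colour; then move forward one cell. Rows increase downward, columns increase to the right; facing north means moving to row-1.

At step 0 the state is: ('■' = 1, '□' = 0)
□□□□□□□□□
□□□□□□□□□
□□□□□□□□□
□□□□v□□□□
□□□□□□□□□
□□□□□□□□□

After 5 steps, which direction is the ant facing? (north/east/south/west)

t=0: □□□□□□□□□
□□□□□□□□□
□□□□□□□□□
□□□□v□□□□
□□□□□□□□□
□□□□□□□□□
t=1: □□□□□□□□□
□□□□□□□□□
□□□□□□□□□
□□□<■□□□□
□□□□□□□□□
□□□□□□□□□
t=2: □□□□□□□□□
□□□□□□□□□
□□□^□□□□□
□□□■■□□□□
□□□□□□□□□
□□□□□□□□□
t=3: □□□□□□□□□
□□□□□□□□□
□□□■>□□□□
□□□■■□□□□
□□□□□□□□□
□□□□□□□□□
t=4: □□□□□□□□□
□□□□□□□□□
□□□■■□□□□
□□□■v□□□□
□□□□□□□□□
□□□□□□□□□
t=5: □□□□□□□□□
□□□□□□□□□
□□□■■□□□□
□□□■□>□□□
□□□□□□□□□
□□□□□□□□□

east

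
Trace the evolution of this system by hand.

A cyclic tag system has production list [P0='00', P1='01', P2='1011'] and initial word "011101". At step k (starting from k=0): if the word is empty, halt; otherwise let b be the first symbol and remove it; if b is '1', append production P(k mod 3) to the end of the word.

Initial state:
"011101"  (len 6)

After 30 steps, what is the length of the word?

34

0) "011101"  (len 6)
1) "11101"  (len 5)
2) "110101"  (len 6)
3) "101011011"  (len 9)
4) "0101101100"  (len 10)
5) "101101100"  (len 9)
6) "011011001011"  (len 12)
7) "11011001011"  (len 11)
8) "101100101101"  (len 12)
9) "011001011011011"  (len 15)
10) "11001011011011"  (len 14)
11) "100101101101101"  (len 15)
12) "001011011011011011"  (len 18)
13) "01011011011011011"  (len 17)
14) "1011011011011011"  (len 16)
15) "0110110110110111011"  (len 19)
16) "110110110110111011"  (len 18)
17) "1011011011011101101"  (len 19)
18) "0110110110111011011011"  (len 22)
19) "110110110111011011011"  (len 21)
20) "1011011011101101101101"  (len 22)
21) "0110110111011011011011011"  (len 25)
22) "110110111011011011011011"  (len 24)
23) "1011011101101101101101101"  (len 25)
24) "0110111011011011011011011011"  (len 28)
25) "110111011011011011011011011"  (len 27)
26) "1011101101101101101101101101"  (len 28)
27) "0111011011011011011011011011011"  (len 31)
28) "111011011011011011011011011011"  (len 30)
29) "1101101101101101101101101101101"  (len 31)
30) "1011011011011011011011011011011011"  (len 34)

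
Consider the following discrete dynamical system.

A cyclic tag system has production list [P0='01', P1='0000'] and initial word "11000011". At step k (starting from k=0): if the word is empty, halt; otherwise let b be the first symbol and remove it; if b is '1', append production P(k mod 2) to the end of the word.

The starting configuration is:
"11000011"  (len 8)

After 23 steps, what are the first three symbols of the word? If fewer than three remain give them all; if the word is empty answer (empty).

step 0: "11000011"  (len 8)
step 1: "100001101"  (len 9)
step 2: "000011010000"  (len 12)
step 3: "00011010000"  (len 11)
step 4: "0011010000"  (len 10)
step 5: "011010000"  (len 9)
step 6: "11010000"  (len 8)
step 7: "101000001"  (len 9)
step 8: "010000010000"  (len 12)
step 9: "10000010000"  (len 11)
step 10: "00000100000000"  (len 14)
step 11: "0000100000000"  (len 13)
step 12: "000100000000"  (len 12)
step 13: "00100000000"  (len 11)
step 14: "0100000000"  (len 10)
step 15: "100000000"  (len 9)
step 16: "000000000000"  (len 12)
step 17: "00000000000"  (len 11)
step 18: "0000000000"  (len 10)
step 19: "000000000"  (len 9)
step 20: "00000000"  (len 8)
step 21: "0000000"  (len 7)
step 22: "000000"  (len 6)
step 23: "00000"  (len 5)

000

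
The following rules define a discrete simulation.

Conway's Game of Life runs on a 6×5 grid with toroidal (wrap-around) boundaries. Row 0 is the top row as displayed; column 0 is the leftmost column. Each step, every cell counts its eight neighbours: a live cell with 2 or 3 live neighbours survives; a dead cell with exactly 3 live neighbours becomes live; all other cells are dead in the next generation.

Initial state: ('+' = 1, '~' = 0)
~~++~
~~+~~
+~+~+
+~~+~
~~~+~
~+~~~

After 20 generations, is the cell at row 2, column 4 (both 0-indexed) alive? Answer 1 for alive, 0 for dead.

0

0) ~~++~
~~+~~
+~+~+
+~~+~
~~~+~
~+~~~
1) ~+++~
~~+~+
+~+~+
++++~
~~+~+
~~~+~
2) ~+~~+
~~~~+
~~~~~
~~~~~
+~~~+
~+~~+
3) ~~~++
+~~~~
~~~~~
~~~~~
+~~~+
~+~++
4) ~~++~
~~~~+
~~~~~
~~~~~
+~~++
~~+~~
5) ~~++~
~~~+~
~~~~~
~~~~+
~~~++
~++~~
6) ~+~+~
~~++~
~~~~~
~~~++
+~+++
~+~~+
7) ++~++
~~++~
~~+~+
+~+~~
~++~~
~+~~~
8) ++~++
~~~~~
~~+~+
+~+~~
+~+~~
~~~++
9) +~++~
~++~~
~+~+~
+~+~+
+~+~~
~~~~~
10) ~~++~
+~~~+
~~~++
+~+~+
+~~++
~~+++
11) +++~~
+~+~~
~+~~~
~++~~
~~~~~
++~~~
12) ~~+~+
+~+~~
+~~~~
~++~~
+~+~~
+~+~~
13) +~+~+
+~~++
+~+~~
+~+~~
+~++~
+~+~+
14) ~~+~~
~~+~~
+~+~~
+~+~~
+~+~~
~~+~~
15) ~+++~
~~++~
~~++~
+~+++
~~++~
~~++~
16) ~+~~+
~~~~+
~~~~~
~~~~~
~~~~~
~~~~+
17) ~~~++
+~~~~
~~~~~
~~~~~
~~~~~
+~~~~
18) +~~~+
~~~~+
~~~~~
~~~~~
~~~~~
~~~~+
19) +~~++
+~~~+
~~~~~
~~~~~
~~~~~
+~~~+
20) ~+~+~
+~~+~
~~~~~
~~~~~
~~~~~
+~~+~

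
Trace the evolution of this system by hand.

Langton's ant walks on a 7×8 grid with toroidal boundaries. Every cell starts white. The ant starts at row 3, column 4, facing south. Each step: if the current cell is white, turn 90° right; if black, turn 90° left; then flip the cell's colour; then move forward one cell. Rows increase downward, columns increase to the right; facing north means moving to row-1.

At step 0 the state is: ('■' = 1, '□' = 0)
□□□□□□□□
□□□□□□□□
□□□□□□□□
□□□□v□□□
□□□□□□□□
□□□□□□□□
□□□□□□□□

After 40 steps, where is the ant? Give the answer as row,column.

gen 0: □□□□□□□□
□□□□□□□□
□□□□□□□□
□□□□v□□□
□□□□□□□□
□□□□□□□□
□□□□□□□□
gen 1: □□□□□□□□
□□□□□□□□
□□□□□□□□
□□□<■□□□
□□□□□□□□
□□□□□□□□
□□□□□□□□
gen 2: □□□□□□□□
□□□□□□□□
□□□^□□□□
□□□■■□□□
□□□□□□□□
□□□□□□□□
□□□□□□□□
gen 3: □□□□□□□□
□□□□□□□□
□□□■>□□□
□□□■■□□□
□□□□□□□□
□□□□□□□□
□□□□□□□□
gen 4: □□□□□□□□
□□□□□□□□
□□□■■□□□
□□□■v□□□
□□□□□□□□
□□□□□□□□
□□□□□□□□
gen 5: □□□□□□□□
□□□□□□□□
□□□■■□□□
□□□■□>□□
□□□□□□□□
□□□□□□□□
□□□□□□□□
gen 6: □□□□□□□□
□□□□□□□□
□□□■■□□□
□□□■□■□□
□□□□□v□□
□□□□□□□□
□□□□□□□□
gen 7: □□□□□□□□
□□□□□□□□
□□□■■□□□
□□□■□■□□
□□□□<■□□
□□□□□□□□
□□□□□□□□
gen 8: □□□□□□□□
□□□□□□□□
□□□■■□□□
□□□■^■□□
□□□□■■□□
□□□□□□□□
□□□□□□□□
gen 9: □□□□□□□□
□□□□□□□□
□□□■■□□□
□□□■■>□□
□□□□■■□□
□□□□□□□□
□□□□□□□□
gen 10: □□□□□□□□
□□□□□□□□
□□□■■^□□
□□□■■□□□
□□□□■■□□
□□□□□□□□
□□□□□□□□
gen 11: □□□□□□□□
□□□□□□□□
□□□■■■>□
□□□■■□□□
□□□□■■□□
□□□□□□□□
□□□□□□□□
gen 12: □□□□□□□□
□□□□□□□□
□□□■■■■□
□□□■■□v□
□□□□■■□□
□□□□□□□□
□□□□□□□□
gen 13: □□□□□□□□
□□□□□□□□
□□□■■■■□
□□□■■<■□
□□□□■■□□
□□□□□□□□
□□□□□□□□
gen 14: □□□□□□□□
□□□□□□□□
□□□■■^■□
□□□■■■■□
□□□□■■□□
□□□□□□□□
□□□□□□□□
gen 15: □□□□□□□□
□□□□□□□□
□□□■<□■□
□□□■■■■□
□□□□■■□□
□□□□□□□□
□□□□□□□□
gen 16: □□□□□□□□
□□□□□□□□
□□□■□□■□
□□□■v■■□
□□□□■■□□
□□□□□□□□
□□□□□□□□
gen 17: □□□□□□□□
□□□□□□□□
□□□■□□■□
□□□■□>■□
□□□□■■□□
□□□□□□□□
□□□□□□□□
gen 18: □□□□□□□□
□□□□□□□□
□□□■□^■□
□□□■□□■□
□□□□■■□□
□□□□□□□□
□□□□□□□□
gen 19: □□□□□□□□
□□□□□□□□
□□□■□■>□
□□□■□□■□
□□□□■■□□
□□□□□□□□
□□□□□□□□
gen 20: □□□□□□□□
□□□□□□^□
□□□■□■□□
□□□■□□■□
□□□□■■□□
□□□□□□□□
□□□□□□□□
gen 21: □□□□□□□□
□□□□□□■>
□□□■□■□□
□□□■□□■□
□□□□■■□□
□□□□□□□□
□□□□□□□□
gen 22: □□□□□□□□
□□□□□□■■
□□□■□■□v
□□□■□□■□
□□□□■■□□
□□□□□□□□
□□□□□□□□
gen 23: □□□□□□□□
□□□□□□■■
□□□■□■<■
□□□■□□■□
□□□□■■□□
□□□□□□□□
□□□□□□□□
gen 24: □□□□□□□□
□□□□□□^■
□□□■□■■■
□□□■□□■□
□□□□■■□□
□□□□□□□□
□□□□□□□□
gen 25: □□□□□□□□
□□□□□<□■
□□□■□■■■
□□□■□□■□
□□□□■■□□
□□□□□□□□
□□□□□□□□
gen 26: □□□□□^□□
□□□□□■□■
□□□■□■■■
□□□■□□■□
□□□□■■□□
□□□□□□□□
□□□□□□□□
gen 27: □□□□□■>□
□□□□□■□■
□□□■□■■■
□□□■□□■□
□□□□■■□□
□□□□□□□□
□□□□□□□□
gen 28: □□□□□■■□
□□□□□■v■
□□□■□■■■
□□□■□□■□
□□□□■■□□
□□□□□□□□
□□□□□□□□
gen 29: □□□□□■■□
□□□□□<■■
□□□■□■■■
□□□■□□■□
□□□□■■□□
□□□□□□□□
□□□□□□□□
gen 30: □□□□□■■□
□□□□□□■■
□□□■□v■■
□□□■□□■□
□□□□■■□□
□□□□□□□□
□□□□□□□□
gen 31: □□□□□■■□
□□□□□□■■
□□□■□□>■
□□□■□□■□
□□□□■■□□
□□□□□□□□
□□□□□□□□
gen 32: □□□□□■■□
□□□□□□^■
□□□■□□□■
□□□■□□■□
□□□□■■□□
□□□□□□□□
□□□□□□□□
gen 33: □□□□□■■□
□□□□□<□■
□□□■□□□■
□□□■□□■□
□□□□■■□□
□□□□□□□□
□□□□□□□□
gen 34: □□□□□^■□
□□□□□■□■
□□□■□□□■
□□□■□□■□
□□□□■■□□
□□□□□□□□
□□□□□□□□
gen 35: □□□□<□■□
□□□□□■□■
□□□■□□□■
□□□■□□■□
□□□□■■□□
□□□□□□□□
□□□□□□□□
gen 36: □□□□■□■□
□□□□□■□■
□□□■□□□■
□□□■□□■□
□□□□■■□□
□□□□□□□□
□□□□^□□□
gen 37: □□□□■□■□
□□□□□■□■
□□□■□□□■
□□□■□□■□
□□□□■■□□
□□□□□□□□
□□□□■>□□
gen 38: □□□□■v■□
□□□□□■□■
□□□■□□□■
□□□■□□■□
□□□□■■□□
□□□□□□□□
□□□□■■□□
gen 39: □□□□<■■□
□□□□□■□■
□□□■□□□■
□□□■□□■□
□□□□■■□□
□□□□□□□□
□□□□■■□□
gen 40: □□□□□■■□
□□□□v■□■
□□□■□□□■
□□□■□□■□
□□□□■■□□
□□□□□□□□
□□□□■■□□

1,4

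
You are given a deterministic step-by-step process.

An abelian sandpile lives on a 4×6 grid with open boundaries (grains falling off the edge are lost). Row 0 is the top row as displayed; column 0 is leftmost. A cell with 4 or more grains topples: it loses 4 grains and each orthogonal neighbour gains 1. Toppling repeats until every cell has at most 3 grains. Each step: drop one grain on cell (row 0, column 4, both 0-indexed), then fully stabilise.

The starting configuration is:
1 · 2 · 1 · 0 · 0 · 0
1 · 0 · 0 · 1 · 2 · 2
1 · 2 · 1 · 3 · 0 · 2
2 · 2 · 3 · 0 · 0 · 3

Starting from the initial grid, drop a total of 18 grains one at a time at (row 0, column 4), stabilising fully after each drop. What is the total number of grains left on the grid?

38

t=0: 1 · 2 · 1 · 0 · 0 · 0
1 · 0 · 0 · 1 · 2 · 2
1 · 2 · 1 · 3 · 0 · 2
2 · 2 · 3 · 0 · 0 · 3
t=1: 1 · 2 · 1 · 0 · 1 · 0
1 · 0 · 0 · 1 · 2 · 2
1 · 2 · 1 · 3 · 0 · 2
2 · 2 · 3 · 0 · 0 · 3
t=2: 1 · 2 · 1 · 0 · 2 · 0
1 · 0 · 0 · 1 · 2 · 2
1 · 2 · 1 · 3 · 0 · 2
2 · 2 · 3 · 0 · 0 · 3
t=3: 1 · 2 · 1 · 0 · 3 · 0
1 · 0 · 0 · 1 · 2 · 2
1 · 2 · 1 · 3 · 0 · 2
2 · 2 · 3 · 0 · 0 · 3
t=4: 1 · 2 · 1 · 1 · 0 · 1
1 · 0 · 0 · 1 · 3 · 2
1 · 2 · 1 · 3 · 0 · 2
2 · 2 · 3 · 0 · 0 · 3
t=5: 1 · 2 · 1 · 1 · 1 · 1
1 · 0 · 0 · 1 · 3 · 2
1 · 2 · 1 · 3 · 0 · 2
2 · 2 · 3 · 0 · 0 · 3
t=6: 1 · 2 · 1 · 1 · 2 · 1
1 · 0 · 0 · 1 · 3 · 2
1 · 2 · 1 · 3 · 0 · 2
2 · 2 · 3 · 0 · 0 · 3
t=7: 1 · 2 · 1 · 1 · 3 · 1
1 · 0 · 0 · 1 · 3 · 2
1 · 2 · 1 · 3 · 0 · 2
2 · 2 · 3 · 0 · 0 · 3
t=8: 1 · 2 · 1 · 2 · 1 · 2
1 · 0 · 0 · 2 · 0 · 3
1 · 2 · 1 · 3 · 1 · 2
2 · 2 · 3 · 0 · 0 · 3
t=9: 1 · 2 · 1 · 2 · 2 · 2
1 · 0 · 0 · 2 · 0 · 3
1 · 2 · 1 · 3 · 1 · 2
2 · 2 · 3 · 0 · 0 · 3
t=10: 1 · 2 · 1 · 2 · 3 · 2
1 · 0 · 0 · 2 · 0 · 3
1 · 2 · 1 · 3 · 1 · 2
2 · 2 · 3 · 0 · 0 · 3
t=11: 1 · 2 · 1 · 3 · 0 · 3
1 · 0 · 0 · 2 · 1 · 3
1 · 2 · 1 · 3 · 1 · 2
2 · 2 · 3 · 0 · 0 · 3
t=12: 1 · 2 · 1 · 3 · 1 · 3
1 · 0 · 0 · 2 · 1 · 3
1 · 2 · 1 · 3 · 1 · 2
2 · 2 · 3 · 0 · 0 · 3
t=13: 1 · 2 · 1 · 3 · 2 · 3
1 · 0 · 0 · 2 · 1 · 3
1 · 2 · 1 · 3 · 1 · 2
2 · 2 · 3 · 0 · 0 · 3
t=14: 1 · 2 · 1 · 3 · 3 · 3
1 · 0 · 0 · 2 · 1 · 3
1 · 2 · 1 · 3 · 1 · 2
2 · 2 · 3 · 0 · 0 · 3
t=15: 1 · 2 · 2 · 0 · 2 · 1
1 · 0 · 0 · 3 · 3 · 0
1 · 2 · 1 · 3 · 1 · 3
2 · 2 · 3 · 0 · 0 · 3
t=16: 1 · 2 · 2 · 0 · 3 · 1
1 · 0 · 0 · 3 · 3 · 0
1 · 2 · 1 · 3 · 1 · 3
2 · 2 · 3 · 0 · 0 · 3
t=17: 1 · 2 · 2 · 2 · 1 · 2
1 · 0 · 1 · 1 · 1 · 1
1 · 2 · 2 · 0 · 3 · 3
2 · 2 · 3 · 1 · 0 · 3
t=18: 1 · 2 · 2 · 2 · 2 · 2
1 · 0 · 1 · 1 · 1 · 1
1 · 2 · 2 · 0 · 3 · 3
2 · 2 · 3 · 1 · 0 · 3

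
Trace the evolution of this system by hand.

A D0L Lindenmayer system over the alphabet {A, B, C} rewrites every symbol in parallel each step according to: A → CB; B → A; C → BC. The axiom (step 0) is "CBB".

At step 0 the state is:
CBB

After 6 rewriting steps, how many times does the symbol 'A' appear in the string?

11

t=0: CBB
t=1: BCAA
t=2: ABCCBCB
t=3: CBABCBCABCA
t=4: BCACBABCABCCBABCCB
t=5: ABCCBBCACBABCCBABCBCACBABCBCA
t=6: CBABCBCAABCCBBCACBABCBCACBABCABCCBBCACBABCABCCB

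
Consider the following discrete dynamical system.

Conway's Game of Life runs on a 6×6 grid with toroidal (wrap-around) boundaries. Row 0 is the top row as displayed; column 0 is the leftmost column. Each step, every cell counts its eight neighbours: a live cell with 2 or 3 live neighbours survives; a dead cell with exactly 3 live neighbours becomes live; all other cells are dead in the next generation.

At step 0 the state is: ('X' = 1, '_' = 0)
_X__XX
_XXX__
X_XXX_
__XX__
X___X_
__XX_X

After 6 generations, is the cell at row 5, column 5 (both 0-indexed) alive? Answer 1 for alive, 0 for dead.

0) _X__XX
_XXX__
X_XXX_
__XX__
X___X_
__XX_X
1) _X___X
______
____X_
__X___
_X__XX
_XXX__
2) XX____
______
______
___XXX
XX__X_
_X_X_X
3) XXX___
______
____X_
X__XXX
_X____
____XX
4) XX___X
_X____
___XX_
X__XXX
___X__
__X__X
5) _XX__X
_XX_XX
X_XX__
__X__X
X_XX__
_XX_XX
6) ______
____XX
X_____
X___XX
X_____
____XX

1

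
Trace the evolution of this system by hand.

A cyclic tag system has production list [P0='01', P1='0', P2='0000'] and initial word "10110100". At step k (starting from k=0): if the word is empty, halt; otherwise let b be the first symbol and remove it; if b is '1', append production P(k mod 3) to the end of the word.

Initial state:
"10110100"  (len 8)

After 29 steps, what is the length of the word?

[0] "10110100"  (len 8)
[1] "011010001"  (len 9)
[2] "11010001"  (len 8)
[3] "10100010000"  (len 11)
[4] "010001000001"  (len 12)
[5] "10001000001"  (len 11)
[6] "00010000010000"  (len 14)
[7] "0010000010000"  (len 13)
[8] "010000010000"  (len 12)
[9] "10000010000"  (len 11)
[10] "000001000001"  (len 12)
[11] "00001000001"  (len 11)
[12] "0001000001"  (len 10)
[13] "001000001"  (len 9)
[14] "01000001"  (len 8)
[15] "1000001"  (len 7)
[16] "00000101"  (len 8)
[17] "0000101"  (len 7)
[18] "000101"  (len 6)
[19] "00101"  (len 5)
[20] "0101"  (len 4)
[21] "101"  (len 3)
[22] "0101"  (len 4)
[23] "101"  (len 3)
[24] "010000"  (len 6)
[25] "10000"  (len 5)
[26] "00000"  (len 5)
[27] "0000"  (len 4)
[28] "000"  (len 3)
[29] "00"  (len 2)

2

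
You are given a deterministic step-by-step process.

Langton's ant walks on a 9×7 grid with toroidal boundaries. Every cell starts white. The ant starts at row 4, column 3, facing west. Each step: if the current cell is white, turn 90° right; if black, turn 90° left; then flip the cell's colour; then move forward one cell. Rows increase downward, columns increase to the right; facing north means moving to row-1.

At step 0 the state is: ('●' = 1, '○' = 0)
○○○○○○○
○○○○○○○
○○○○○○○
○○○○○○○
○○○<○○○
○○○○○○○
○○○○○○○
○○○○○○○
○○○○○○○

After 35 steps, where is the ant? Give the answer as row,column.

4,6

t=0: ○○○○○○○
○○○○○○○
○○○○○○○
○○○○○○○
○○○<○○○
○○○○○○○
○○○○○○○
○○○○○○○
○○○○○○○
t=1: ○○○○○○○
○○○○○○○
○○○○○○○
○○○^○○○
○○○●○○○
○○○○○○○
○○○○○○○
○○○○○○○
○○○○○○○
t=2: ○○○○○○○
○○○○○○○
○○○○○○○
○○○●>○○
○○○●○○○
○○○○○○○
○○○○○○○
○○○○○○○
○○○○○○○
t=3: ○○○○○○○
○○○○○○○
○○○○○○○
○○○●●○○
○○○●v○○
○○○○○○○
○○○○○○○
○○○○○○○
○○○○○○○
t=4: ○○○○○○○
○○○○○○○
○○○○○○○
○○○●●○○
○○○<●○○
○○○○○○○
○○○○○○○
○○○○○○○
○○○○○○○
t=5: ○○○○○○○
○○○○○○○
○○○○○○○
○○○●●○○
○○○○●○○
○○○v○○○
○○○○○○○
○○○○○○○
○○○○○○○
t=6: ○○○○○○○
○○○○○○○
○○○○○○○
○○○●●○○
○○○○●○○
○○<●○○○
○○○○○○○
○○○○○○○
○○○○○○○
t=7: ○○○○○○○
○○○○○○○
○○○○○○○
○○○●●○○
○○^○●○○
○○●●○○○
○○○○○○○
○○○○○○○
○○○○○○○
t=8: ○○○○○○○
○○○○○○○
○○○○○○○
○○○●●○○
○○●>●○○
○○●●○○○
○○○○○○○
○○○○○○○
○○○○○○○
t=9: ○○○○○○○
○○○○○○○
○○○○○○○
○○○●●○○
○○●●●○○
○○●v○○○
○○○○○○○
○○○○○○○
○○○○○○○
t=10: ○○○○○○○
○○○○○○○
○○○○○○○
○○○●●○○
○○●●●○○
○○●○>○○
○○○○○○○
○○○○○○○
○○○○○○○
t=11: ○○○○○○○
○○○○○○○
○○○○○○○
○○○●●○○
○○●●●○○
○○●○●○○
○○○○v○○
○○○○○○○
○○○○○○○
t=12: ○○○○○○○
○○○○○○○
○○○○○○○
○○○●●○○
○○●●●○○
○○●○●○○
○○○<●○○
○○○○○○○
○○○○○○○
t=13: ○○○○○○○
○○○○○○○
○○○○○○○
○○○●●○○
○○●●●○○
○○●^●○○
○○○●●○○
○○○○○○○
○○○○○○○
t=14: ○○○○○○○
○○○○○○○
○○○○○○○
○○○●●○○
○○●●●○○
○○●●>○○
○○○●●○○
○○○○○○○
○○○○○○○
t=15: ○○○○○○○
○○○○○○○
○○○○○○○
○○○●●○○
○○●●^○○
○○●●○○○
○○○●●○○
○○○○○○○
○○○○○○○
t=16: ○○○○○○○
○○○○○○○
○○○○○○○
○○○●●○○
○○●<○○○
○○●●○○○
○○○●●○○
○○○○○○○
○○○○○○○
t=17: ○○○○○○○
○○○○○○○
○○○○○○○
○○○●●○○
○○●○○○○
○○●v○○○
○○○●●○○
○○○○○○○
○○○○○○○
t=18: ○○○○○○○
○○○○○○○
○○○○○○○
○○○●●○○
○○●○○○○
○○●○>○○
○○○●●○○
○○○○○○○
○○○○○○○
t=19: ○○○○○○○
○○○○○○○
○○○○○○○
○○○●●○○
○○●○○○○
○○●○●○○
○○○●v○○
○○○○○○○
○○○○○○○
t=20: ○○○○○○○
○○○○○○○
○○○○○○○
○○○●●○○
○○●○○○○
○○●○●○○
○○○●○>○
○○○○○○○
○○○○○○○
t=21: ○○○○○○○
○○○○○○○
○○○○○○○
○○○●●○○
○○●○○○○
○○●○●○○
○○○●○●○
○○○○○v○
○○○○○○○
t=22: ○○○○○○○
○○○○○○○
○○○○○○○
○○○●●○○
○○●○○○○
○○●○●○○
○○○●○●○
○○○○<●○
○○○○○○○
t=23: ○○○○○○○
○○○○○○○
○○○○○○○
○○○●●○○
○○●○○○○
○○●○●○○
○○○●^●○
○○○○●●○
○○○○○○○
t=24: ○○○○○○○
○○○○○○○
○○○○○○○
○○○●●○○
○○●○○○○
○○●○●○○
○○○●●>○
○○○○●●○
○○○○○○○
t=25: ○○○○○○○
○○○○○○○
○○○○○○○
○○○●●○○
○○●○○○○
○○●○●^○
○○○●●○○
○○○○●●○
○○○○○○○
t=26: ○○○○○○○
○○○○○○○
○○○○○○○
○○○●●○○
○○●○○○○
○○●○●●>
○○○●●○○
○○○○●●○
○○○○○○○
t=27: ○○○○○○○
○○○○○○○
○○○○○○○
○○○●●○○
○○●○○○○
○○●○●●●
○○○●●○v
○○○○●●○
○○○○○○○
t=28: ○○○○○○○
○○○○○○○
○○○○○○○
○○○●●○○
○○●○○○○
○○●○●●●
○○○●●<●
○○○○●●○
○○○○○○○
t=29: ○○○○○○○
○○○○○○○
○○○○○○○
○○○●●○○
○○●○○○○
○○●○●^●
○○○●●●●
○○○○●●○
○○○○○○○
t=30: ○○○○○○○
○○○○○○○
○○○○○○○
○○○●●○○
○○●○○○○
○○●○<○●
○○○●●●●
○○○○●●○
○○○○○○○
t=31: ○○○○○○○
○○○○○○○
○○○○○○○
○○○●●○○
○○●○○○○
○○●○○○●
○○○●v●●
○○○○●●○
○○○○○○○
t=32: ○○○○○○○
○○○○○○○
○○○○○○○
○○○●●○○
○○●○○○○
○○●○○○●
○○○●○>●
○○○○●●○
○○○○○○○
t=33: ○○○○○○○
○○○○○○○
○○○○○○○
○○○●●○○
○○●○○○○
○○●○○^●
○○○●○○●
○○○○●●○
○○○○○○○
t=34: ○○○○○○○
○○○○○○○
○○○○○○○
○○○●●○○
○○●○○○○
○○●○○●>
○○○●○○●
○○○○●●○
○○○○○○○
t=35: ○○○○○○○
○○○○○○○
○○○○○○○
○○○●●○○
○○●○○○^
○○●○○●○
○○○●○○●
○○○○●●○
○○○○○○○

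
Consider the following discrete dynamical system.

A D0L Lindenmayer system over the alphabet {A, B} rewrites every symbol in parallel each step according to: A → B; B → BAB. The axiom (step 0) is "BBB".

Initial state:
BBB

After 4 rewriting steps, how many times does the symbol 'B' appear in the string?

step 0: BBB
step 1: BABBABBAB
step 2: BABBBABBABBBABBABBBAB
step 3: BABBBABBABBABBBABBABBBABBABBABBBABBABBBABBABBABBBAB
step 4: BABBBABBABBABBBABBABBBABBABBBABBABBABBBABBABBBABBABBABBBAB…BABBBABBABBABBBABBABBBABBABBABBBABBABBBABBABBBABBABBABBBAB  (len 123)

87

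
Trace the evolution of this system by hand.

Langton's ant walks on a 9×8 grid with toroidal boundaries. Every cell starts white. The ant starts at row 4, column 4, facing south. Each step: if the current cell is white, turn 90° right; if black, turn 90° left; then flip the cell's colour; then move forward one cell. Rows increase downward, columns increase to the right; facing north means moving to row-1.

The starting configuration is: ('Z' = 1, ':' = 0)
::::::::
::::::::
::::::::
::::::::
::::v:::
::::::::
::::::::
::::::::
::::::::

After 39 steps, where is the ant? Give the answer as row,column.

t=0: ::::::::
::::::::
::::::::
::::::::
::::v:::
::::::::
::::::::
::::::::
::::::::
t=1: ::::::::
::::::::
::::::::
::::::::
:::<Z:::
::::::::
::::::::
::::::::
::::::::
t=2: ::::::::
::::::::
::::::::
:::^::::
:::ZZ:::
::::::::
::::::::
::::::::
::::::::
t=3: ::::::::
::::::::
::::::::
:::Z>:::
:::ZZ:::
::::::::
::::::::
::::::::
::::::::
t=4: ::::::::
::::::::
::::::::
:::ZZ:::
:::Zv:::
::::::::
::::::::
::::::::
::::::::
t=5: ::::::::
::::::::
::::::::
:::ZZ:::
:::Z:>::
::::::::
::::::::
::::::::
::::::::
t=6: ::::::::
::::::::
::::::::
:::ZZ:::
:::Z:Z::
:::::v::
::::::::
::::::::
::::::::
t=7: ::::::::
::::::::
::::::::
:::ZZ:::
:::Z:Z::
::::<Z::
::::::::
::::::::
::::::::
t=8: ::::::::
::::::::
::::::::
:::ZZ:::
:::Z^Z::
::::ZZ::
::::::::
::::::::
::::::::
t=9: ::::::::
::::::::
::::::::
:::ZZ:::
:::ZZ>::
::::ZZ::
::::::::
::::::::
::::::::
t=10: ::::::::
::::::::
::::::::
:::ZZ^::
:::ZZ:::
::::ZZ::
::::::::
::::::::
::::::::
t=11: ::::::::
::::::::
::::::::
:::ZZZ>:
:::ZZ:::
::::ZZ::
::::::::
::::::::
::::::::
t=12: ::::::::
::::::::
::::::::
:::ZZZZ:
:::ZZ:v:
::::ZZ::
::::::::
::::::::
::::::::
t=13: ::::::::
::::::::
::::::::
:::ZZZZ:
:::ZZ<Z:
::::ZZ::
::::::::
::::::::
::::::::
t=14: ::::::::
::::::::
::::::::
:::ZZ^Z:
:::ZZZZ:
::::ZZ::
::::::::
::::::::
::::::::
t=15: ::::::::
::::::::
::::::::
:::Z<:Z:
:::ZZZZ:
::::ZZ::
::::::::
::::::::
::::::::
t=16: ::::::::
::::::::
::::::::
:::Z::Z:
:::ZvZZ:
::::ZZ::
::::::::
::::::::
::::::::
t=17: ::::::::
::::::::
::::::::
:::Z::Z:
:::Z:>Z:
::::ZZ::
::::::::
::::::::
::::::::
t=18: ::::::::
::::::::
::::::::
:::Z:^Z:
:::Z::Z:
::::ZZ::
::::::::
::::::::
::::::::
t=19: ::::::::
::::::::
::::::::
:::Z:Z>:
:::Z::Z:
::::ZZ::
::::::::
::::::::
::::::::
t=20: ::::::::
::::::::
::::::^:
:::Z:Z::
:::Z::Z:
::::ZZ::
::::::::
::::::::
::::::::
t=21: ::::::::
::::::::
::::::Z>
:::Z:Z::
:::Z::Z:
::::ZZ::
::::::::
::::::::
::::::::
t=22: ::::::::
::::::::
::::::ZZ
:::Z:Z:v
:::Z::Z:
::::ZZ::
::::::::
::::::::
::::::::
t=23: ::::::::
::::::::
::::::ZZ
:::Z:Z<Z
:::Z::Z:
::::ZZ::
::::::::
::::::::
::::::::
t=24: ::::::::
::::::::
::::::^Z
:::Z:ZZZ
:::Z::Z:
::::ZZ::
::::::::
::::::::
::::::::
t=25: ::::::::
::::::::
:::::<:Z
:::Z:ZZZ
:::Z::Z:
::::ZZ::
::::::::
::::::::
::::::::
t=26: ::::::::
:::::^::
:::::Z:Z
:::Z:ZZZ
:::Z::Z:
::::ZZ::
::::::::
::::::::
::::::::
t=27: ::::::::
:::::Z>:
:::::Z:Z
:::Z:ZZZ
:::Z::Z:
::::ZZ::
::::::::
::::::::
::::::::
t=28: ::::::::
:::::ZZ:
:::::ZvZ
:::Z:ZZZ
:::Z::Z:
::::ZZ::
::::::::
::::::::
::::::::
t=29: ::::::::
:::::ZZ:
:::::<ZZ
:::Z:ZZZ
:::Z::Z:
::::ZZ::
::::::::
::::::::
::::::::
t=30: ::::::::
:::::ZZ:
::::::ZZ
:::Z:vZZ
:::Z::Z:
::::ZZ::
::::::::
::::::::
::::::::
t=31: ::::::::
:::::ZZ:
::::::ZZ
:::Z::>Z
:::Z::Z:
::::ZZ::
::::::::
::::::::
::::::::
t=32: ::::::::
:::::ZZ:
::::::^Z
:::Z:::Z
:::Z::Z:
::::ZZ::
::::::::
::::::::
::::::::
t=33: ::::::::
:::::ZZ:
:::::<:Z
:::Z:::Z
:::Z::Z:
::::ZZ::
::::::::
::::::::
::::::::
t=34: ::::::::
:::::^Z:
:::::Z:Z
:::Z:::Z
:::Z::Z:
::::ZZ::
::::::::
::::::::
::::::::
t=35: ::::::::
::::<:Z:
:::::Z:Z
:::Z:::Z
:::Z::Z:
::::ZZ::
::::::::
::::::::
::::::::
t=36: ::::^:::
::::Z:Z:
:::::Z:Z
:::Z:::Z
:::Z::Z:
::::ZZ::
::::::::
::::::::
::::::::
t=37: ::::Z>::
::::Z:Z:
:::::Z:Z
:::Z:::Z
:::Z::Z:
::::ZZ::
::::::::
::::::::
::::::::
t=38: ::::ZZ::
::::ZvZ:
:::::Z:Z
:::Z:::Z
:::Z::Z:
::::ZZ::
::::::::
::::::::
::::::::
t=39: ::::ZZ::
::::<ZZ:
:::::Z:Z
:::Z:::Z
:::Z::Z:
::::ZZ::
::::::::
::::::::
::::::::

1,4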